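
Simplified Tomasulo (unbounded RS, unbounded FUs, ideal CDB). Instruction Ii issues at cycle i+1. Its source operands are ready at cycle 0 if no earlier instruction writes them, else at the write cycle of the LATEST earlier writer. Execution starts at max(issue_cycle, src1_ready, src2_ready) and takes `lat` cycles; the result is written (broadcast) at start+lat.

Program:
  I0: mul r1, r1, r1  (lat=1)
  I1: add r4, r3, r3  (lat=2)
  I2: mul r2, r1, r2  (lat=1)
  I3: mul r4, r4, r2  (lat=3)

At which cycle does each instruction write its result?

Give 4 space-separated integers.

Answer: 2 4 4 7

Derivation:
I0 mul r1: issue@1 deps=(None,None) exec_start@1 write@2
I1 add r4: issue@2 deps=(None,None) exec_start@2 write@4
I2 mul r2: issue@3 deps=(0,None) exec_start@3 write@4
I3 mul r4: issue@4 deps=(1,2) exec_start@4 write@7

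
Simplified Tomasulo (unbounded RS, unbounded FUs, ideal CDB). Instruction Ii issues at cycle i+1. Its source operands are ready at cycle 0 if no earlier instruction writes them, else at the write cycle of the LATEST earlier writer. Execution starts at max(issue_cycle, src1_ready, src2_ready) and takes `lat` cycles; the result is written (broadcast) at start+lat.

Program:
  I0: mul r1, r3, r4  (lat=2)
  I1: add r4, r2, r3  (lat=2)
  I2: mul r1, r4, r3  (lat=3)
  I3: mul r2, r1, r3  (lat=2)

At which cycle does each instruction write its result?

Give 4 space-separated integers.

I0 mul r1: issue@1 deps=(None,None) exec_start@1 write@3
I1 add r4: issue@2 deps=(None,None) exec_start@2 write@4
I2 mul r1: issue@3 deps=(1,None) exec_start@4 write@7
I3 mul r2: issue@4 deps=(2,None) exec_start@7 write@9

Answer: 3 4 7 9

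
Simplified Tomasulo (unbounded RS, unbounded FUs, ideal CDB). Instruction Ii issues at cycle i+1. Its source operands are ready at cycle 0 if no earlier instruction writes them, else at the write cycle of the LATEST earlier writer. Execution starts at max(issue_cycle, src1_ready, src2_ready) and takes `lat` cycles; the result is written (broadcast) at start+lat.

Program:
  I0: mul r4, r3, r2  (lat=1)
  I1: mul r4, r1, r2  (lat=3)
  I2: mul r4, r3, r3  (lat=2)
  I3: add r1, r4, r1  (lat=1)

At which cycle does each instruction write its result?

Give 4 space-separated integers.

I0 mul r4: issue@1 deps=(None,None) exec_start@1 write@2
I1 mul r4: issue@2 deps=(None,None) exec_start@2 write@5
I2 mul r4: issue@3 deps=(None,None) exec_start@3 write@5
I3 add r1: issue@4 deps=(2,None) exec_start@5 write@6

Answer: 2 5 5 6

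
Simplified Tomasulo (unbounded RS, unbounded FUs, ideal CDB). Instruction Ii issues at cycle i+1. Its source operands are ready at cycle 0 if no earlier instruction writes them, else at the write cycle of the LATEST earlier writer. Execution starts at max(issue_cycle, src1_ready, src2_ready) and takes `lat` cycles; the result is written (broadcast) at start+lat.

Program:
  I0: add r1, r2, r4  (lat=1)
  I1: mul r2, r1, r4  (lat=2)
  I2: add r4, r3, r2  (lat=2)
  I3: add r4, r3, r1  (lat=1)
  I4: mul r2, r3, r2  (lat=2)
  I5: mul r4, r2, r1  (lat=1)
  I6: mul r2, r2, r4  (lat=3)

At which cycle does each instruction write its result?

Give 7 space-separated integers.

I0 add r1: issue@1 deps=(None,None) exec_start@1 write@2
I1 mul r2: issue@2 deps=(0,None) exec_start@2 write@4
I2 add r4: issue@3 deps=(None,1) exec_start@4 write@6
I3 add r4: issue@4 deps=(None,0) exec_start@4 write@5
I4 mul r2: issue@5 deps=(None,1) exec_start@5 write@7
I5 mul r4: issue@6 deps=(4,0) exec_start@7 write@8
I6 mul r2: issue@7 deps=(4,5) exec_start@8 write@11

Answer: 2 4 6 5 7 8 11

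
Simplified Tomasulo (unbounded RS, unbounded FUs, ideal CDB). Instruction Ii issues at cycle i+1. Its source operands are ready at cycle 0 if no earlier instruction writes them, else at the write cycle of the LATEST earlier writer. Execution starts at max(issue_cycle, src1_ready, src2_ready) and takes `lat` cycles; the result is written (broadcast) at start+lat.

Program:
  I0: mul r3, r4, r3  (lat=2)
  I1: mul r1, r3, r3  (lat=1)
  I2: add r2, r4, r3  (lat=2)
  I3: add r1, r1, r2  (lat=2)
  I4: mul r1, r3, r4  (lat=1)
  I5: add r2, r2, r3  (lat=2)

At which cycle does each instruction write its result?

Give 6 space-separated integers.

Answer: 3 4 5 7 6 8

Derivation:
I0 mul r3: issue@1 deps=(None,None) exec_start@1 write@3
I1 mul r1: issue@2 deps=(0,0) exec_start@3 write@4
I2 add r2: issue@3 deps=(None,0) exec_start@3 write@5
I3 add r1: issue@4 deps=(1,2) exec_start@5 write@7
I4 mul r1: issue@5 deps=(0,None) exec_start@5 write@6
I5 add r2: issue@6 deps=(2,0) exec_start@6 write@8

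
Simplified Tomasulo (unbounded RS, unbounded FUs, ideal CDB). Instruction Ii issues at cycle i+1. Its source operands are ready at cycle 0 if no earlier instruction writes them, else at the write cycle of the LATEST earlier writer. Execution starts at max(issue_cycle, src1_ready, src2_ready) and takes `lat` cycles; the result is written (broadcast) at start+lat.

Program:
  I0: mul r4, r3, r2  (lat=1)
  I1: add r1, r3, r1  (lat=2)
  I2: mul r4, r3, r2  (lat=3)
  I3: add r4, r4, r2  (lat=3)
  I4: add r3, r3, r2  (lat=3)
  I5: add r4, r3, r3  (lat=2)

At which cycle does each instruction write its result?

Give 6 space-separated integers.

I0 mul r4: issue@1 deps=(None,None) exec_start@1 write@2
I1 add r1: issue@2 deps=(None,None) exec_start@2 write@4
I2 mul r4: issue@3 deps=(None,None) exec_start@3 write@6
I3 add r4: issue@4 deps=(2,None) exec_start@6 write@9
I4 add r3: issue@5 deps=(None,None) exec_start@5 write@8
I5 add r4: issue@6 deps=(4,4) exec_start@8 write@10

Answer: 2 4 6 9 8 10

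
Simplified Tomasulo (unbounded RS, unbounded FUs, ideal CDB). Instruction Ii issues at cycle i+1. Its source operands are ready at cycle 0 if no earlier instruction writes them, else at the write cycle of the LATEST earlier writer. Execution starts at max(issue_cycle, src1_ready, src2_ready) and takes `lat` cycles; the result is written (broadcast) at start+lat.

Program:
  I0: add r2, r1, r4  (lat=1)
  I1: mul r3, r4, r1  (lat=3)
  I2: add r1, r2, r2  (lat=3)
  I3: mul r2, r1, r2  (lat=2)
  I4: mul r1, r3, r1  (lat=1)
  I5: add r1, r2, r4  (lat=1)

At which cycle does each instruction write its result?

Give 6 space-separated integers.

I0 add r2: issue@1 deps=(None,None) exec_start@1 write@2
I1 mul r3: issue@2 deps=(None,None) exec_start@2 write@5
I2 add r1: issue@3 deps=(0,0) exec_start@3 write@6
I3 mul r2: issue@4 deps=(2,0) exec_start@6 write@8
I4 mul r1: issue@5 deps=(1,2) exec_start@6 write@7
I5 add r1: issue@6 deps=(3,None) exec_start@8 write@9

Answer: 2 5 6 8 7 9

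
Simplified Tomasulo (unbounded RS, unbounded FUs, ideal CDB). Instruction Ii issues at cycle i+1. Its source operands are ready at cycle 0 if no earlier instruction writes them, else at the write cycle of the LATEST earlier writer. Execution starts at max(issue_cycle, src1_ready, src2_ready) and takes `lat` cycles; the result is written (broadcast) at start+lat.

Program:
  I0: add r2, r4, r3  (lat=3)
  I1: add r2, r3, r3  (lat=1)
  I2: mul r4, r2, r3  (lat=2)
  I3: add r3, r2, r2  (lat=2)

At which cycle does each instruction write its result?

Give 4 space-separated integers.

I0 add r2: issue@1 deps=(None,None) exec_start@1 write@4
I1 add r2: issue@2 deps=(None,None) exec_start@2 write@3
I2 mul r4: issue@3 deps=(1,None) exec_start@3 write@5
I3 add r3: issue@4 deps=(1,1) exec_start@4 write@6

Answer: 4 3 5 6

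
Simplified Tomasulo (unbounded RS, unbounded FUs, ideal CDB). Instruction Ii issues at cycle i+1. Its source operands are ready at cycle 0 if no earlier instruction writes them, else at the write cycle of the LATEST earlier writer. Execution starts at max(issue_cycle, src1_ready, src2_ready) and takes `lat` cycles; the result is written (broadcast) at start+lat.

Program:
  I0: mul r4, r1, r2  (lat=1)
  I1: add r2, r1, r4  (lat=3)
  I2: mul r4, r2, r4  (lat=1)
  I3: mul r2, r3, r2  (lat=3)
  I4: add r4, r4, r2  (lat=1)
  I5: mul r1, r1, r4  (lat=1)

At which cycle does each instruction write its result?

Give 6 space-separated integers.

Answer: 2 5 6 8 9 10

Derivation:
I0 mul r4: issue@1 deps=(None,None) exec_start@1 write@2
I1 add r2: issue@2 deps=(None,0) exec_start@2 write@5
I2 mul r4: issue@3 deps=(1,0) exec_start@5 write@6
I3 mul r2: issue@4 deps=(None,1) exec_start@5 write@8
I4 add r4: issue@5 deps=(2,3) exec_start@8 write@9
I5 mul r1: issue@6 deps=(None,4) exec_start@9 write@10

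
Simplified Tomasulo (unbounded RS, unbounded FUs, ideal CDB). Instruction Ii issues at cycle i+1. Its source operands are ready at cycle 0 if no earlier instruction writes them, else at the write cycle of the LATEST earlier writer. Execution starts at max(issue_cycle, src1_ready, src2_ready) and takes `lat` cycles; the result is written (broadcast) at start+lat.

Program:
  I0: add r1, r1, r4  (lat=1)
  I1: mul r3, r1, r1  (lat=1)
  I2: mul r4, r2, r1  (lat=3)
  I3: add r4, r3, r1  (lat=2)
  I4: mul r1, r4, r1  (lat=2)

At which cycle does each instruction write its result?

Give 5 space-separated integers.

Answer: 2 3 6 6 8

Derivation:
I0 add r1: issue@1 deps=(None,None) exec_start@1 write@2
I1 mul r3: issue@2 deps=(0,0) exec_start@2 write@3
I2 mul r4: issue@3 deps=(None,0) exec_start@3 write@6
I3 add r4: issue@4 deps=(1,0) exec_start@4 write@6
I4 mul r1: issue@5 deps=(3,0) exec_start@6 write@8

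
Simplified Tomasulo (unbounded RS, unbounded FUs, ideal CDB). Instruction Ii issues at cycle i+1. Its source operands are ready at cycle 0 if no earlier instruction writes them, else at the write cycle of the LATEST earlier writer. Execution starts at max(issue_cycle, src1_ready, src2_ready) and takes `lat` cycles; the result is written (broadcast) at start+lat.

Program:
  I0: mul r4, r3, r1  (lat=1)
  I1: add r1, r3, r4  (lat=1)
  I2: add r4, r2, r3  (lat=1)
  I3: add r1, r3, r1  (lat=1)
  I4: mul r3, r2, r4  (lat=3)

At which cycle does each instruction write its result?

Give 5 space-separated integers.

Answer: 2 3 4 5 8

Derivation:
I0 mul r4: issue@1 deps=(None,None) exec_start@1 write@2
I1 add r1: issue@2 deps=(None,0) exec_start@2 write@3
I2 add r4: issue@3 deps=(None,None) exec_start@3 write@4
I3 add r1: issue@4 deps=(None,1) exec_start@4 write@5
I4 mul r3: issue@5 deps=(None,2) exec_start@5 write@8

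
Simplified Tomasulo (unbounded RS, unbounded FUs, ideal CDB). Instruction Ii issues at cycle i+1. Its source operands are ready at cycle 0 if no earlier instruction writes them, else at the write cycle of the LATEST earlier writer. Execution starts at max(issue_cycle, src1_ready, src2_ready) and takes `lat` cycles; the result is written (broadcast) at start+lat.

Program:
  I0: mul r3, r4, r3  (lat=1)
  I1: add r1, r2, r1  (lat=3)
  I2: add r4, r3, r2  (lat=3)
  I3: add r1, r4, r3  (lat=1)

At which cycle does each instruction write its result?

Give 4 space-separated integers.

I0 mul r3: issue@1 deps=(None,None) exec_start@1 write@2
I1 add r1: issue@2 deps=(None,None) exec_start@2 write@5
I2 add r4: issue@3 deps=(0,None) exec_start@3 write@6
I3 add r1: issue@4 deps=(2,0) exec_start@6 write@7

Answer: 2 5 6 7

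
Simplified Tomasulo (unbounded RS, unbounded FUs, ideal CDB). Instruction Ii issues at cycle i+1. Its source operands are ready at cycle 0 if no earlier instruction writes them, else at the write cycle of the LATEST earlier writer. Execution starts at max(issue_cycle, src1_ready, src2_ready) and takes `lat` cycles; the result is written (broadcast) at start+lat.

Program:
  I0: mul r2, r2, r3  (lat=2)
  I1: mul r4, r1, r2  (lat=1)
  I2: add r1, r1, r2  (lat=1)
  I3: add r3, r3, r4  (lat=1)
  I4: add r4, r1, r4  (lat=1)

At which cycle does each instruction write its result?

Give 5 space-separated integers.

Answer: 3 4 4 5 6

Derivation:
I0 mul r2: issue@1 deps=(None,None) exec_start@1 write@3
I1 mul r4: issue@2 deps=(None,0) exec_start@3 write@4
I2 add r1: issue@3 deps=(None,0) exec_start@3 write@4
I3 add r3: issue@4 deps=(None,1) exec_start@4 write@5
I4 add r4: issue@5 deps=(2,1) exec_start@5 write@6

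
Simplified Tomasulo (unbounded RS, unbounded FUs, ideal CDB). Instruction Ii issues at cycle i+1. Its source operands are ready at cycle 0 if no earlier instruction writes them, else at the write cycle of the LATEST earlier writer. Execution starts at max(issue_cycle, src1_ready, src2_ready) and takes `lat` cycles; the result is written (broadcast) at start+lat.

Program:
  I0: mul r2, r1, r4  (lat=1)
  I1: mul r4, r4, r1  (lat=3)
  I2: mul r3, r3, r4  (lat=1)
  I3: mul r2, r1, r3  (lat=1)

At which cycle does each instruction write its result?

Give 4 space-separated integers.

Answer: 2 5 6 7

Derivation:
I0 mul r2: issue@1 deps=(None,None) exec_start@1 write@2
I1 mul r4: issue@2 deps=(None,None) exec_start@2 write@5
I2 mul r3: issue@3 deps=(None,1) exec_start@5 write@6
I3 mul r2: issue@4 deps=(None,2) exec_start@6 write@7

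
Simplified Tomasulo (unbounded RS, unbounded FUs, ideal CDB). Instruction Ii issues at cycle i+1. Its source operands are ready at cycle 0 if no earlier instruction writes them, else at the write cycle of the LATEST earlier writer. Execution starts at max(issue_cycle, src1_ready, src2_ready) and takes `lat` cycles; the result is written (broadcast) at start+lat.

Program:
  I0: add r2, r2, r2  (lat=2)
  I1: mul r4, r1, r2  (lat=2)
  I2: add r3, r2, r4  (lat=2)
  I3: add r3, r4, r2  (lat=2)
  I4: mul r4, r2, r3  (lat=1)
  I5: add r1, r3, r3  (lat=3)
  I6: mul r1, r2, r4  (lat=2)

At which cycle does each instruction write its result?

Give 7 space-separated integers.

Answer: 3 5 7 7 8 10 10

Derivation:
I0 add r2: issue@1 deps=(None,None) exec_start@1 write@3
I1 mul r4: issue@2 deps=(None,0) exec_start@3 write@5
I2 add r3: issue@3 deps=(0,1) exec_start@5 write@7
I3 add r3: issue@4 deps=(1,0) exec_start@5 write@7
I4 mul r4: issue@5 deps=(0,3) exec_start@7 write@8
I5 add r1: issue@6 deps=(3,3) exec_start@7 write@10
I6 mul r1: issue@7 deps=(0,4) exec_start@8 write@10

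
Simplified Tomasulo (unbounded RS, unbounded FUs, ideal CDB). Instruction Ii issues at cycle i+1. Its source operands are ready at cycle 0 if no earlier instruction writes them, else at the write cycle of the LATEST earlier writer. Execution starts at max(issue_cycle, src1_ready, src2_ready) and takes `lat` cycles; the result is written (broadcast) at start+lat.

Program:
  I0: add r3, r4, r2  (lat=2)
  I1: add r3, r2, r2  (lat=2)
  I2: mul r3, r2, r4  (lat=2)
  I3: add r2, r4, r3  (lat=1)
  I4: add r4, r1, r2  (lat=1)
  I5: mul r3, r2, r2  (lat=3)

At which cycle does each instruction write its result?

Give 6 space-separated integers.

I0 add r3: issue@1 deps=(None,None) exec_start@1 write@3
I1 add r3: issue@2 deps=(None,None) exec_start@2 write@4
I2 mul r3: issue@3 deps=(None,None) exec_start@3 write@5
I3 add r2: issue@4 deps=(None,2) exec_start@5 write@6
I4 add r4: issue@5 deps=(None,3) exec_start@6 write@7
I5 mul r3: issue@6 deps=(3,3) exec_start@6 write@9

Answer: 3 4 5 6 7 9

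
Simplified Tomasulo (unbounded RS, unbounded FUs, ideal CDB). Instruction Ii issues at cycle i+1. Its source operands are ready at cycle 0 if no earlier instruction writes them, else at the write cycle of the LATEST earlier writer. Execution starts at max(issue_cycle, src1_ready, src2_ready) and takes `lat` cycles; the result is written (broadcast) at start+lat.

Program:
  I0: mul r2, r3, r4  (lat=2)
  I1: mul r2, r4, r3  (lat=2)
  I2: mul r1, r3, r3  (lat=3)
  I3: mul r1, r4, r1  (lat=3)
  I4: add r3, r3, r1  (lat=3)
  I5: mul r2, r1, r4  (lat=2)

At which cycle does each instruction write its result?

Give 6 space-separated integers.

I0 mul r2: issue@1 deps=(None,None) exec_start@1 write@3
I1 mul r2: issue@2 deps=(None,None) exec_start@2 write@4
I2 mul r1: issue@3 deps=(None,None) exec_start@3 write@6
I3 mul r1: issue@4 deps=(None,2) exec_start@6 write@9
I4 add r3: issue@5 deps=(None,3) exec_start@9 write@12
I5 mul r2: issue@6 deps=(3,None) exec_start@9 write@11

Answer: 3 4 6 9 12 11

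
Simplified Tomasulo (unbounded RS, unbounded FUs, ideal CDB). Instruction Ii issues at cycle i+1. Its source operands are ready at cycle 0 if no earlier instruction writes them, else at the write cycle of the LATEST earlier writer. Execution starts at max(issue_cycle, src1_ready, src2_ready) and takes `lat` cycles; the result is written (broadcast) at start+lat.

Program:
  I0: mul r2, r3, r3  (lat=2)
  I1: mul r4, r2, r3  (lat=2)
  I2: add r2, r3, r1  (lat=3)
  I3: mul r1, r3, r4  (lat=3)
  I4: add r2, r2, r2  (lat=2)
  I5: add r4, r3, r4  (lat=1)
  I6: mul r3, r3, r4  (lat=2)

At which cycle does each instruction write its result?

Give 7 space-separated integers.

I0 mul r2: issue@1 deps=(None,None) exec_start@1 write@3
I1 mul r4: issue@2 deps=(0,None) exec_start@3 write@5
I2 add r2: issue@3 deps=(None,None) exec_start@3 write@6
I3 mul r1: issue@4 deps=(None,1) exec_start@5 write@8
I4 add r2: issue@5 deps=(2,2) exec_start@6 write@8
I5 add r4: issue@6 deps=(None,1) exec_start@6 write@7
I6 mul r3: issue@7 deps=(None,5) exec_start@7 write@9

Answer: 3 5 6 8 8 7 9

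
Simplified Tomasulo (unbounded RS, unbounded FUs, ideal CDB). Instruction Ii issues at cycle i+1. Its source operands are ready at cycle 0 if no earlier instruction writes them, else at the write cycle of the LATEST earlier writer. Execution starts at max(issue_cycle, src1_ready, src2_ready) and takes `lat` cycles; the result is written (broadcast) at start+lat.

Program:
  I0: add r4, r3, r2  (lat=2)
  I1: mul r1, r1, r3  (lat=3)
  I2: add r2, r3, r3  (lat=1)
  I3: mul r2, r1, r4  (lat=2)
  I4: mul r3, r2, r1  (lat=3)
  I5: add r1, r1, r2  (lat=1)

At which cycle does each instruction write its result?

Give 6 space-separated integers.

I0 add r4: issue@1 deps=(None,None) exec_start@1 write@3
I1 mul r1: issue@2 deps=(None,None) exec_start@2 write@5
I2 add r2: issue@3 deps=(None,None) exec_start@3 write@4
I3 mul r2: issue@4 deps=(1,0) exec_start@5 write@7
I4 mul r3: issue@5 deps=(3,1) exec_start@7 write@10
I5 add r1: issue@6 deps=(1,3) exec_start@7 write@8

Answer: 3 5 4 7 10 8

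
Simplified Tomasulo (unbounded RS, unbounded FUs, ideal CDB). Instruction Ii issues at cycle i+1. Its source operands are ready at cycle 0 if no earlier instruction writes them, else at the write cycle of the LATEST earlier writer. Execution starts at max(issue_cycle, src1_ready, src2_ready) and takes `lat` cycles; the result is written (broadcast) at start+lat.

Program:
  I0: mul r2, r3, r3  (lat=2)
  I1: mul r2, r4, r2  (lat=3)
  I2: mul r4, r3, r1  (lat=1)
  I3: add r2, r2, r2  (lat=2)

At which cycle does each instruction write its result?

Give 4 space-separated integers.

Answer: 3 6 4 8

Derivation:
I0 mul r2: issue@1 deps=(None,None) exec_start@1 write@3
I1 mul r2: issue@2 deps=(None,0) exec_start@3 write@6
I2 mul r4: issue@3 deps=(None,None) exec_start@3 write@4
I3 add r2: issue@4 deps=(1,1) exec_start@6 write@8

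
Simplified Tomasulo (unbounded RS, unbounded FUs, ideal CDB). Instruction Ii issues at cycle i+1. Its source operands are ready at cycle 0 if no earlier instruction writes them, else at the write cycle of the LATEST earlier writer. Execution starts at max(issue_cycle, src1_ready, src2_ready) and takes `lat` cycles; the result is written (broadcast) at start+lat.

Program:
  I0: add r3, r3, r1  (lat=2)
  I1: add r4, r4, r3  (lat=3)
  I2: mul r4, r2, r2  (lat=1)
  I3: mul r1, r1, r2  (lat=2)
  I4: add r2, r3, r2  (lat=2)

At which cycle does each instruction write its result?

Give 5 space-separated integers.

Answer: 3 6 4 6 7

Derivation:
I0 add r3: issue@1 deps=(None,None) exec_start@1 write@3
I1 add r4: issue@2 deps=(None,0) exec_start@3 write@6
I2 mul r4: issue@3 deps=(None,None) exec_start@3 write@4
I3 mul r1: issue@4 deps=(None,None) exec_start@4 write@6
I4 add r2: issue@5 deps=(0,None) exec_start@5 write@7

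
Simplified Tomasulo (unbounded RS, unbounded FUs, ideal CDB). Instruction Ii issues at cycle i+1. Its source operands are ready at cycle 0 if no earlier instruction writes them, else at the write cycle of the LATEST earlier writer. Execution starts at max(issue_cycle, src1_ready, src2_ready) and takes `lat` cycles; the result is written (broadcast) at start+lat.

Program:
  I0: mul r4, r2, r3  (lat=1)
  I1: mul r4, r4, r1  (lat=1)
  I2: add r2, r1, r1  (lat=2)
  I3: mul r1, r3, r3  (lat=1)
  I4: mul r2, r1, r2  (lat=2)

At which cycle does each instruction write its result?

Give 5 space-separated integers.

Answer: 2 3 5 5 7

Derivation:
I0 mul r4: issue@1 deps=(None,None) exec_start@1 write@2
I1 mul r4: issue@2 deps=(0,None) exec_start@2 write@3
I2 add r2: issue@3 deps=(None,None) exec_start@3 write@5
I3 mul r1: issue@4 deps=(None,None) exec_start@4 write@5
I4 mul r2: issue@5 deps=(3,2) exec_start@5 write@7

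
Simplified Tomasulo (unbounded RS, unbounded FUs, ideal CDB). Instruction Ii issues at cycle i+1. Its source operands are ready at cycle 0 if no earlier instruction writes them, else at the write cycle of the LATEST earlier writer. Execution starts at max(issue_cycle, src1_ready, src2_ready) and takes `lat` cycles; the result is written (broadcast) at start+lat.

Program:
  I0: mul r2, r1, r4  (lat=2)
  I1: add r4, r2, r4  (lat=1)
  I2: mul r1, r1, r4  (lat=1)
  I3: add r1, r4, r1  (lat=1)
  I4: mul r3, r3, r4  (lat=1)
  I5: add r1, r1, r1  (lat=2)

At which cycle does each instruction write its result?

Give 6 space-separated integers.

Answer: 3 4 5 6 6 8

Derivation:
I0 mul r2: issue@1 deps=(None,None) exec_start@1 write@3
I1 add r4: issue@2 deps=(0,None) exec_start@3 write@4
I2 mul r1: issue@3 deps=(None,1) exec_start@4 write@5
I3 add r1: issue@4 deps=(1,2) exec_start@5 write@6
I4 mul r3: issue@5 deps=(None,1) exec_start@5 write@6
I5 add r1: issue@6 deps=(3,3) exec_start@6 write@8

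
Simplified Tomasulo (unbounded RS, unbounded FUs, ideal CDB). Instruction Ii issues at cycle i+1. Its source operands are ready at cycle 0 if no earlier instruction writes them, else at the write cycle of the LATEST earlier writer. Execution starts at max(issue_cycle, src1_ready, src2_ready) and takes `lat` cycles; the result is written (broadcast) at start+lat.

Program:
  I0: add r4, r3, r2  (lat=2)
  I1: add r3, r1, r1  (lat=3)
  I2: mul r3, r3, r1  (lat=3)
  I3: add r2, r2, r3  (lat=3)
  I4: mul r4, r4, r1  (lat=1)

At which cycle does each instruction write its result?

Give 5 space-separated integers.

Answer: 3 5 8 11 6

Derivation:
I0 add r4: issue@1 deps=(None,None) exec_start@1 write@3
I1 add r3: issue@2 deps=(None,None) exec_start@2 write@5
I2 mul r3: issue@3 deps=(1,None) exec_start@5 write@8
I3 add r2: issue@4 deps=(None,2) exec_start@8 write@11
I4 mul r4: issue@5 deps=(0,None) exec_start@5 write@6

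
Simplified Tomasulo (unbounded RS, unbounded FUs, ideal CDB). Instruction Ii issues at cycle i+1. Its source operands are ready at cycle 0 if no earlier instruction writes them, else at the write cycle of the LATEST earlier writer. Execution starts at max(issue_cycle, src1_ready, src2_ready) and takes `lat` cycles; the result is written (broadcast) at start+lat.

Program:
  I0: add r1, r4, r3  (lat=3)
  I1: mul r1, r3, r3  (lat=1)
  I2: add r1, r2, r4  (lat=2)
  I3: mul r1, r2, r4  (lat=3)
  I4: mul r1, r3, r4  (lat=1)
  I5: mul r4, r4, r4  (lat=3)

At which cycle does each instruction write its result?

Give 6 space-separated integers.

I0 add r1: issue@1 deps=(None,None) exec_start@1 write@4
I1 mul r1: issue@2 deps=(None,None) exec_start@2 write@3
I2 add r1: issue@3 deps=(None,None) exec_start@3 write@5
I3 mul r1: issue@4 deps=(None,None) exec_start@4 write@7
I4 mul r1: issue@5 deps=(None,None) exec_start@5 write@6
I5 mul r4: issue@6 deps=(None,None) exec_start@6 write@9

Answer: 4 3 5 7 6 9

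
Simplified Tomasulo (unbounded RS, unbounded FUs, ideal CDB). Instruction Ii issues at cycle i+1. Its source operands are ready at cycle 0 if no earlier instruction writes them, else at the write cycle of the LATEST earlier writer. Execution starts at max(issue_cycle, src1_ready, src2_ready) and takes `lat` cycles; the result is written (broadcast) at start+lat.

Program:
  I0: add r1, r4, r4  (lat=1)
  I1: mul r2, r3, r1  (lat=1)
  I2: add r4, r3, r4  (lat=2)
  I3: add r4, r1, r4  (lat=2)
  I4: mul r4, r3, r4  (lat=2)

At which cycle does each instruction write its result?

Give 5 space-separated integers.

Answer: 2 3 5 7 9

Derivation:
I0 add r1: issue@1 deps=(None,None) exec_start@1 write@2
I1 mul r2: issue@2 deps=(None,0) exec_start@2 write@3
I2 add r4: issue@3 deps=(None,None) exec_start@3 write@5
I3 add r4: issue@4 deps=(0,2) exec_start@5 write@7
I4 mul r4: issue@5 deps=(None,3) exec_start@7 write@9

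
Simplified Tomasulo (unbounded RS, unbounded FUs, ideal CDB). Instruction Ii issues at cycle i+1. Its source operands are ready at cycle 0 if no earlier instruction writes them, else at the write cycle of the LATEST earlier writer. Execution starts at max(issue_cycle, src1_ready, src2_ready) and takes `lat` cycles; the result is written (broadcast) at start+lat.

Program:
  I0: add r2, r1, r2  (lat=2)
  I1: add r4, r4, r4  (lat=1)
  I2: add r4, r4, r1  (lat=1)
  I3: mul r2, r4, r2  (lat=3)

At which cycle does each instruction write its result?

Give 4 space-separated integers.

I0 add r2: issue@1 deps=(None,None) exec_start@1 write@3
I1 add r4: issue@2 deps=(None,None) exec_start@2 write@3
I2 add r4: issue@3 deps=(1,None) exec_start@3 write@4
I3 mul r2: issue@4 deps=(2,0) exec_start@4 write@7

Answer: 3 3 4 7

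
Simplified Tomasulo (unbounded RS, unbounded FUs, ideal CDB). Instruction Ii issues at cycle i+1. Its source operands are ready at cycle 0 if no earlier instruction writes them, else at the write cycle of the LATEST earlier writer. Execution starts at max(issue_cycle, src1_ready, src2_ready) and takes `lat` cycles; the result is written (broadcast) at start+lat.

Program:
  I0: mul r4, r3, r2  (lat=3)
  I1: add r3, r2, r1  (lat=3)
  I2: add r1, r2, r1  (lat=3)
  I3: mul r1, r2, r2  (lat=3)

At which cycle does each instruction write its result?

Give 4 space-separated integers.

I0 mul r4: issue@1 deps=(None,None) exec_start@1 write@4
I1 add r3: issue@2 deps=(None,None) exec_start@2 write@5
I2 add r1: issue@3 deps=(None,None) exec_start@3 write@6
I3 mul r1: issue@4 deps=(None,None) exec_start@4 write@7

Answer: 4 5 6 7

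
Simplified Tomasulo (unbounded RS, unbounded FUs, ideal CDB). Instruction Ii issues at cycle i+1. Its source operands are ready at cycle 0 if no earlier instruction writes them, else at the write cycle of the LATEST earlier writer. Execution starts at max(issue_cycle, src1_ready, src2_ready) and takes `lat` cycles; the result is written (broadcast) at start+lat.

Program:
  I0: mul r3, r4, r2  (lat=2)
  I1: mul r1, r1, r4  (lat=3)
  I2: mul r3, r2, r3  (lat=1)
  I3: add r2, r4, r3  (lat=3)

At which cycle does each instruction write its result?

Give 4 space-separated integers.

Answer: 3 5 4 7

Derivation:
I0 mul r3: issue@1 deps=(None,None) exec_start@1 write@3
I1 mul r1: issue@2 deps=(None,None) exec_start@2 write@5
I2 mul r3: issue@3 deps=(None,0) exec_start@3 write@4
I3 add r2: issue@4 deps=(None,2) exec_start@4 write@7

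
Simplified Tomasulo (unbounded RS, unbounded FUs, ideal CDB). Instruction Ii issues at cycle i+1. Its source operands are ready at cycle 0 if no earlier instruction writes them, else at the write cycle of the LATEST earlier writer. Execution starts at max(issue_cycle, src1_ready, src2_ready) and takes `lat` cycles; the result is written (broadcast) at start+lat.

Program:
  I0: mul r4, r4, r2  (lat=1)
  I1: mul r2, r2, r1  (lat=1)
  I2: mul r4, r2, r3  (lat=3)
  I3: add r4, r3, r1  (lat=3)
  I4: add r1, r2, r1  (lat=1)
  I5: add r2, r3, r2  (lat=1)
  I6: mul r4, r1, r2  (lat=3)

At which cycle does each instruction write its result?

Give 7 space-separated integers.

I0 mul r4: issue@1 deps=(None,None) exec_start@1 write@2
I1 mul r2: issue@2 deps=(None,None) exec_start@2 write@3
I2 mul r4: issue@3 deps=(1,None) exec_start@3 write@6
I3 add r4: issue@4 deps=(None,None) exec_start@4 write@7
I4 add r1: issue@5 deps=(1,None) exec_start@5 write@6
I5 add r2: issue@6 deps=(None,1) exec_start@6 write@7
I6 mul r4: issue@7 deps=(4,5) exec_start@7 write@10

Answer: 2 3 6 7 6 7 10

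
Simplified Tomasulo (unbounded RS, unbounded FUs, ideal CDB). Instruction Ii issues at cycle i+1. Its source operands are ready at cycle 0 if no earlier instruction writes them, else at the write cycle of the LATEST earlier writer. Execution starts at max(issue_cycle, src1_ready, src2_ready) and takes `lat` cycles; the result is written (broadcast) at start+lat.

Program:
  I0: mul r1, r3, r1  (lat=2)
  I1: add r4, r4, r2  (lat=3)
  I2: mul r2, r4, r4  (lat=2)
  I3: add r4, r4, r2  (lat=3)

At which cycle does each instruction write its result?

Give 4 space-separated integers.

I0 mul r1: issue@1 deps=(None,None) exec_start@1 write@3
I1 add r4: issue@2 deps=(None,None) exec_start@2 write@5
I2 mul r2: issue@3 deps=(1,1) exec_start@5 write@7
I3 add r4: issue@4 deps=(1,2) exec_start@7 write@10

Answer: 3 5 7 10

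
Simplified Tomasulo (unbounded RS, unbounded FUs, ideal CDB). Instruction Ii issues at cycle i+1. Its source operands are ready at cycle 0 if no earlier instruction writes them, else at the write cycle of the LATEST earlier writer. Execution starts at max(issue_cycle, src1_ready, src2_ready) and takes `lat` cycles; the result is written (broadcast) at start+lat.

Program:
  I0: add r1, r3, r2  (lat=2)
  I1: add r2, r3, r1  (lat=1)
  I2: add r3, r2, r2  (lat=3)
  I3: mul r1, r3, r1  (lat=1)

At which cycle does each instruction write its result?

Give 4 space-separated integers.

I0 add r1: issue@1 deps=(None,None) exec_start@1 write@3
I1 add r2: issue@2 deps=(None,0) exec_start@3 write@4
I2 add r3: issue@3 deps=(1,1) exec_start@4 write@7
I3 mul r1: issue@4 deps=(2,0) exec_start@7 write@8

Answer: 3 4 7 8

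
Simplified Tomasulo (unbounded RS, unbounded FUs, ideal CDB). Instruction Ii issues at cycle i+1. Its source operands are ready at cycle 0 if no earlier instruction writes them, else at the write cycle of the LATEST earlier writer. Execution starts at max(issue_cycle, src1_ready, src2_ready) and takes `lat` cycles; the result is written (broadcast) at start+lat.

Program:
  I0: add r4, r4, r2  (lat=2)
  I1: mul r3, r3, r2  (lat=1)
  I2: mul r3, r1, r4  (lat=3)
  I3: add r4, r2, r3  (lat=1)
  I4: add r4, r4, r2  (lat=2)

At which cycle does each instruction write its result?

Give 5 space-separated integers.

I0 add r4: issue@1 deps=(None,None) exec_start@1 write@3
I1 mul r3: issue@2 deps=(None,None) exec_start@2 write@3
I2 mul r3: issue@3 deps=(None,0) exec_start@3 write@6
I3 add r4: issue@4 deps=(None,2) exec_start@6 write@7
I4 add r4: issue@5 deps=(3,None) exec_start@7 write@9

Answer: 3 3 6 7 9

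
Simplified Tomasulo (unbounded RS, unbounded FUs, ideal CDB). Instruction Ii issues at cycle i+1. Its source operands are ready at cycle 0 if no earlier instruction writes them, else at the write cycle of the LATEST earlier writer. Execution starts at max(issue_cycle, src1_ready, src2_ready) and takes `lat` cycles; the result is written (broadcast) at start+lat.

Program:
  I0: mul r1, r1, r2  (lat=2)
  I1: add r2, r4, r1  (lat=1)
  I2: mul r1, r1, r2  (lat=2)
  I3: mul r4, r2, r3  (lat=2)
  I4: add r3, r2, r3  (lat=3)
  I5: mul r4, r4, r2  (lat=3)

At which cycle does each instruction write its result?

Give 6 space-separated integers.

I0 mul r1: issue@1 deps=(None,None) exec_start@1 write@3
I1 add r2: issue@2 deps=(None,0) exec_start@3 write@4
I2 mul r1: issue@3 deps=(0,1) exec_start@4 write@6
I3 mul r4: issue@4 deps=(1,None) exec_start@4 write@6
I4 add r3: issue@5 deps=(1,None) exec_start@5 write@8
I5 mul r4: issue@6 deps=(3,1) exec_start@6 write@9

Answer: 3 4 6 6 8 9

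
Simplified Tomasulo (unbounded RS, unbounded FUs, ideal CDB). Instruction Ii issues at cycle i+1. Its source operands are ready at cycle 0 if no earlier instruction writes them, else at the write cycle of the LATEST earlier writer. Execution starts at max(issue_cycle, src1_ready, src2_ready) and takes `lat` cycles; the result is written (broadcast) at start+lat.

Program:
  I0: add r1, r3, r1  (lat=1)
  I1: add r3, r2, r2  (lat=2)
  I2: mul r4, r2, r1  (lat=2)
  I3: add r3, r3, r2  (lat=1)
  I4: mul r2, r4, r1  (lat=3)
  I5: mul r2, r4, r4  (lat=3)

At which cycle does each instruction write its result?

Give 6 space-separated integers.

I0 add r1: issue@1 deps=(None,None) exec_start@1 write@2
I1 add r3: issue@2 deps=(None,None) exec_start@2 write@4
I2 mul r4: issue@3 deps=(None,0) exec_start@3 write@5
I3 add r3: issue@4 deps=(1,None) exec_start@4 write@5
I4 mul r2: issue@5 deps=(2,0) exec_start@5 write@8
I5 mul r2: issue@6 deps=(2,2) exec_start@6 write@9

Answer: 2 4 5 5 8 9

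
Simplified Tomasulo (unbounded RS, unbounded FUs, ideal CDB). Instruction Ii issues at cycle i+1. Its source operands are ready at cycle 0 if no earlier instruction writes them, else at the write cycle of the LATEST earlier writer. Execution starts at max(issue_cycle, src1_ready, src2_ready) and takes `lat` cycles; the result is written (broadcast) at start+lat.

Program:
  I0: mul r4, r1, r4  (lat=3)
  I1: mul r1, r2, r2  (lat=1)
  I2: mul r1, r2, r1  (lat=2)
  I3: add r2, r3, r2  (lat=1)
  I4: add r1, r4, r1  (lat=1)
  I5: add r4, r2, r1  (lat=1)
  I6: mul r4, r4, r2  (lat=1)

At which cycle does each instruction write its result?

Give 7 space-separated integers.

Answer: 4 3 5 5 6 7 8

Derivation:
I0 mul r4: issue@1 deps=(None,None) exec_start@1 write@4
I1 mul r1: issue@2 deps=(None,None) exec_start@2 write@3
I2 mul r1: issue@3 deps=(None,1) exec_start@3 write@5
I3 add r2: issue@4 deps=(None,None) exec_start@4 write@5
I4 add r1: issue@5 deps=(0,2) exec_start@5 write@6
I5 add r4: issue@6 deps=(3,4) exec_start@6 write@7
I6 mul r4: issue@7 deps=(5,3) exec_start@7 write@8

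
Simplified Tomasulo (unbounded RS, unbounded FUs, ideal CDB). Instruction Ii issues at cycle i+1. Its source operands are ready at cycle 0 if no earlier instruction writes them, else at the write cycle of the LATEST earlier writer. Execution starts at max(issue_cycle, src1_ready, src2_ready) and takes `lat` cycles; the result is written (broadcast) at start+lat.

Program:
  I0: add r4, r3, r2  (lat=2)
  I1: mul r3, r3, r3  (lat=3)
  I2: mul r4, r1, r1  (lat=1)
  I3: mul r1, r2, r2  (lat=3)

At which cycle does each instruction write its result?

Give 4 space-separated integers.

I0 add r4: issue@1 deps=(None,None) exec_start@1 write@3
I1 mul r3: issue@2 deps=(None,None) exec_start@2 write@5
I2 mul r4: issue@3 deps=(None,None) exec_start@3 write@4
I3 mul r1: issue@4 deps=(None,None) exec_start@4 write@7

Answer: 3 5 4 7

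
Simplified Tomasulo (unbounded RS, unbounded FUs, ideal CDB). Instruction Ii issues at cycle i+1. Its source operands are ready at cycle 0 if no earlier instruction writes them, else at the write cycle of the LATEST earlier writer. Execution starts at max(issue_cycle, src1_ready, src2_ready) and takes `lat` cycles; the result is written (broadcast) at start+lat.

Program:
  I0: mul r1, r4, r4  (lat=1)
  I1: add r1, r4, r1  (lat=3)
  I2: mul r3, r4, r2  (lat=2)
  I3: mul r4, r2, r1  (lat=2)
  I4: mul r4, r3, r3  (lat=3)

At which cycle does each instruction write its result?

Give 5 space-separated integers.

Answer: 2 5 5 7 8

Derivation:
I0 mul r1: issue@1 deps=(None,None) exec_start@1 write@2
I1 add r1: issue@2 deps=(None,0) exec_start@2 write@5
I2 mul r3: issue@3 deps=(None,None) exec_start@3 write@5
I3 mul r4: issue@4 deps=(None,1) exec_start@5 write@7
I4 mul r4: issue@5 deps=(2,2) exec_start@5 write@8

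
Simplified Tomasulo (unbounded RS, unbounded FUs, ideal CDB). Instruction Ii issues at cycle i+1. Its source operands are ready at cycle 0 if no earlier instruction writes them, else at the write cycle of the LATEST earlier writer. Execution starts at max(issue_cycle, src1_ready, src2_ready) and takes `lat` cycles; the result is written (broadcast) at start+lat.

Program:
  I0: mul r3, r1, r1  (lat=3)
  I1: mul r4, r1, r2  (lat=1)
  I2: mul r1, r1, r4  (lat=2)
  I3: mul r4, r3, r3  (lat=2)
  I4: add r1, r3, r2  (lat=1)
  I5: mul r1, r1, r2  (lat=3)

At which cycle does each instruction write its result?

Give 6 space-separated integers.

Answer: 4 3 5 6 6 9

Derivation:
I0 mul r3: issue@1 deps=(None,None) exec_start@1 write@4
I1 mul r4: issue@2 deps=(None,None) exec_start@2 write@3
I2 mul r1: issue@3 deps=(None,1) exec_start@3 write@5
I3 mul r4: issue@4 deps=(0,0) exec_start@4 write@6
I4 add r1: issue@5 deps=(0,None) exec_start@5 write@6
I5 mul r1: issue@6 deps=(4,None) exec_start@6 write@9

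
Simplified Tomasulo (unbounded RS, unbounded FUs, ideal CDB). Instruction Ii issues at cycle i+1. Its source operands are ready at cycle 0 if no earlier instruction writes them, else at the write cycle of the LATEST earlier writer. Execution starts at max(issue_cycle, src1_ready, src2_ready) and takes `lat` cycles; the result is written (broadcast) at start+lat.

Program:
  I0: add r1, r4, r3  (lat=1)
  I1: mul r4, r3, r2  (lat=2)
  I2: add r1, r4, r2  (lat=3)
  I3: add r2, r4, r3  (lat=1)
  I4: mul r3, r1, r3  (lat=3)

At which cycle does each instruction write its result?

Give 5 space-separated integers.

I0 add r1: issue@1 deps=(None,None) exec_start@1 write@2
I1 mul r4: issue@2 deps=(None,None) exec_start@2 write@4
I2 add r1: issue@3 deps=(1,None) exec_start@4 write@7
I3 add r2: issue@4 deps=(1,None) exec_start@4 write@5
I4 mul r3: issue@5 deps=(2,None) exec_start@7 write@10

Answer: 2 4 7 5 10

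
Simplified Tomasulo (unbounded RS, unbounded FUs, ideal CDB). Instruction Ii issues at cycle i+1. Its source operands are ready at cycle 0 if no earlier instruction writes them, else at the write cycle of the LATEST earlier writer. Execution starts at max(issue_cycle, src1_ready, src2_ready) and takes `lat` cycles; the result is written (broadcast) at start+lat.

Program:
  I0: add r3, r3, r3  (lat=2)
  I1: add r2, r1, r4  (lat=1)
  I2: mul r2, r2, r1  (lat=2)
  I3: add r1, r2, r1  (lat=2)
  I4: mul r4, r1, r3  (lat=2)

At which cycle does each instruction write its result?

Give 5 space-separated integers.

Answer: 3 3 5 7 9

Derivation:
I0 add r3: issue@1 deps=(None,None) exec_start@1 write@3
I1 add r2: issue@2 deps=(None,None) exec_start@2 write@3
I2 mul r2: issue@3 deps=(1,None) exec_start@3 write@5
I3 add r1: issue@4 deps=(2,None) exec_start@5 write@7
I4 mul r4: issue@5 deps=(3,0) exec_start@7 write@9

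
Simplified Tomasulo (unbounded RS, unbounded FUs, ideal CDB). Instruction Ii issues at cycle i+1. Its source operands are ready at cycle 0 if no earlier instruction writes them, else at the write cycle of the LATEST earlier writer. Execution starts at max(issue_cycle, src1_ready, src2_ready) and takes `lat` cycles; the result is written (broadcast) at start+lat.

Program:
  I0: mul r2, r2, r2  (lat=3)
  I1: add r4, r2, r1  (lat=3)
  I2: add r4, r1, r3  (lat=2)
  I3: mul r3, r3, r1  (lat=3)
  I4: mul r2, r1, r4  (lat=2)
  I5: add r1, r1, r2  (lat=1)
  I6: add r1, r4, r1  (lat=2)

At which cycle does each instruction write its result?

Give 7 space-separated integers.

I0 mul r2: issue@1 deps=(None,None) exec_start@1 write@4
I1 add r4: issue@2 deps=(0,None) exec_start@4 write@7
I2 add r4: issue@3 deps=(None,None) exec_start@3 write@5
I3 mul r3: issue@4 deps=(None,None) exec_start@4 write@7
I4 mul r2: issue@5 deps=(None,2) exec_start@5 write@7
I5 add r1: issue@6 deps=(None,4) exec_start@7 write@8
I6 add r1: issue@7 deps=(2,5) exec_start@8 write@10

Answer: 4 7 5 7 7 8 10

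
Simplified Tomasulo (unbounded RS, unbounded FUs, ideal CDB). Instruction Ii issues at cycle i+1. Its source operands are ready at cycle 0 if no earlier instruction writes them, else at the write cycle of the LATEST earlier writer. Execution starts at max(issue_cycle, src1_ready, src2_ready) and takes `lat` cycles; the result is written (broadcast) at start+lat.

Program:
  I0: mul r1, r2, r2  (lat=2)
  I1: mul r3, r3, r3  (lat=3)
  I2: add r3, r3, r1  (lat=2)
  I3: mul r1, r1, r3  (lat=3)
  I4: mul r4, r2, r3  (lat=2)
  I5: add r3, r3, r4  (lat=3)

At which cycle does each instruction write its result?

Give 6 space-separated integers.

I0 mul r1: issue@1 deps=(None,None) exec_start@1 write@3
I1 mul r3: issue@2 deps=(None,None) exec_start@2 write@5
I2 add r3: issue@3 deps=(1,0) exec_start@5 write@7
I3 mul r1: issue@4 deps=(0,2) exec_start@7 write@10
I4 mul r4: issue@5 deps=(None,2) exec_start@7 write@9
I5 add r3: issue@6 deps=(2,4) exec_start@9 write@12

Answer: 3 5 7 10 9 12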